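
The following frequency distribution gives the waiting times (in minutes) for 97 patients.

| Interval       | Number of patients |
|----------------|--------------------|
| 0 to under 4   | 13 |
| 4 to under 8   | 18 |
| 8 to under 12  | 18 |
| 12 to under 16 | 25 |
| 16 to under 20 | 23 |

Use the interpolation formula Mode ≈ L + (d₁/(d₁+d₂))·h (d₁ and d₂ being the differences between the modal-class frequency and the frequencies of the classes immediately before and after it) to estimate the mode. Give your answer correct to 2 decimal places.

15.11

Modal class: 12 to under 16 (highest frequency 25).
d₁ = 25 − 18 = 7, d₂ = 25 − 23 = 2
Mode ≈ 12 + (7/(7+2)) × 4 = 12 + 3.1111 = 15.1111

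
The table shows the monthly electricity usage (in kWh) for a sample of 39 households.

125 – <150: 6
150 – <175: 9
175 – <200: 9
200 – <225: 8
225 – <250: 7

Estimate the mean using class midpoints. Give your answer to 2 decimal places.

Midpoints: 137.5, 162.5, 187.5, 212.5, 237.5
Σfm = 6×137.5 + 9×162.5 + 9×187.5 + 8×212.5 + 7×237.5 = 7337.5
n = Σf = 39
Mean = 7337.5 / 39 = 188.1410

188.14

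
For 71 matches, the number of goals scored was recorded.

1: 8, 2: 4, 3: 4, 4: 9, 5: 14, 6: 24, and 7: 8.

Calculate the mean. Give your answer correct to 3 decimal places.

Values: 1, 2, 3, 4, 5, 6, 7
Σfx = 8×1 + 4×2 + 4×3 + 9×4 + 14×5 + 24×6 + 8×7 = 334
n = Σf = 71
Mean = 334 / 71 = 4.7042

4.704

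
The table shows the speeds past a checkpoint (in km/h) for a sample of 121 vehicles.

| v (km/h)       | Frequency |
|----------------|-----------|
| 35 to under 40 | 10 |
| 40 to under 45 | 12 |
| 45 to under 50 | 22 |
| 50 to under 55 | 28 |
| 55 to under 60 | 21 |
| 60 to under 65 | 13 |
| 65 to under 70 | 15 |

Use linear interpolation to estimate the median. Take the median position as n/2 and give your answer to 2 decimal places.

52.95

Cumulative frequencies: 10, 22, 44, 72, 93, 106, 121
n = 121; position = n/2 = 60.5.
This falls in the class 50 to under 55: L = 50, F = 44, f = 28, h = 5.
Median ≈ 50 + ((60.5 − 44) / 28) × 5 = 52.9464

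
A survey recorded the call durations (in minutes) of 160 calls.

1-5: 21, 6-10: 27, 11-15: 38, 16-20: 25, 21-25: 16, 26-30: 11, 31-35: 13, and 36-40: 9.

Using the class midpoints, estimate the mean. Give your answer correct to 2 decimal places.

Midpoints: 3, 8, 13, 18, 23, 28, 33, 38
Σfm = 21×3 + 27×8 + 38×13 + 25×18 + 16×23 + 11×28 + 13×33 + 9×38 = 2670
n = Σf = 160
Mean = 2670 / 160 = 16.6875

16.69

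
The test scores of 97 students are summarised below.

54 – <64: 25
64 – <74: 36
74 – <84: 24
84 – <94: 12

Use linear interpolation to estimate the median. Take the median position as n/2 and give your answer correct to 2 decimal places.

Cumulative frequencies: 25, 61, 85, 97
n = 97; position = n/2 = 48.5.
This falls in the class 64 – <74: L = 64, F = 25, f = 36, h = 10.
Median ≈ 64 + ((48.5 − 25) / 36) × 10 = 70.5278

70.53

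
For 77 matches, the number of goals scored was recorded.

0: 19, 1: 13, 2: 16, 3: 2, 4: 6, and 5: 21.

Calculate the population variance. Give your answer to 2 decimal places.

3.83

Values: 0, 1, 2, 3, 4, 5
n = 77, Σfx = 180, mean = 2.3377
Σfx² = 716
Σf(x − x̄)² = Σfx² − (Σfx)²/n = 716 − 180²/77 = 295.2208
Population variance = 295.2208 / 77 = 3.8340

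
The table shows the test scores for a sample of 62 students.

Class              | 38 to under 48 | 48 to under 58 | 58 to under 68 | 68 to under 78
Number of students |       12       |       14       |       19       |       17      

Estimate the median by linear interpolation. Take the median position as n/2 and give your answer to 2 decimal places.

Cumulative frequencies: 12, 26, 45, 62
n = 62; position = n/2 = 31.
This falls in the class 58 to under 68: L = 58, F = 26, f = 19, h = 10.
Median ≈ 58 + ((31 − 26) / 19) × 10 = 60.6316

60.63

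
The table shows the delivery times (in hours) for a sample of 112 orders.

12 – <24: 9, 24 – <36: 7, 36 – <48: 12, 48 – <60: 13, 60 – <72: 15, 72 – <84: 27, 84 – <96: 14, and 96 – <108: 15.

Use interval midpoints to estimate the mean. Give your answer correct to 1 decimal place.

Midpoints: 18, 30, 42, 54, 66, 78, 90, 102
Σfm = 9×18 + 7×30 + 12×42 + 13×54 + 15×66 + 27×78 + 14×90 + 15×102 = 7464
n = Σf = 112
Mean = 7464 / 112 = 66.6429

66.6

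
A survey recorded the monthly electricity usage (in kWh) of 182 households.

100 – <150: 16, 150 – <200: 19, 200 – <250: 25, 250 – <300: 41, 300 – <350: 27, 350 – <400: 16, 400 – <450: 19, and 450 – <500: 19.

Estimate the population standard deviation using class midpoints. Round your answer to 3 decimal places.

Midpoints: 125, 175, 225, 275, 325, 375, 425, 475
n = 182, Σfm = 54100, mean = 297.2527
Σfm² = 18018750
Σf(m − x̄)² = Σfm² − (Σfm)²/n = 18018750 − 54100²/182 = 1937376.3736
Population variance = 1937376.3736 / 182 = 10644.9251
Standard deviation = √10644.9251 = 103.1742

103.174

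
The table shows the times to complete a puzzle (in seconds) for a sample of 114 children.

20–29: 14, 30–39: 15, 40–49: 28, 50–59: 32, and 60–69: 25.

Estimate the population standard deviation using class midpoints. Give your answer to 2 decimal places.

12.90

Midpoints: 24.5, 34.5, 44.5, 54.5, 64.5
n = 114, Σfm = 5463, mean = 47.9211
Σfm² = 280758.5
Σf(m − x̄)² = Σfm² − (Σfm)²/n = 280758.5 − 5463²/114 = 18965.7895
Population variance = 18965.7895 / 114 = 166.3666
Standard deviation = √166.3666 = 12.8983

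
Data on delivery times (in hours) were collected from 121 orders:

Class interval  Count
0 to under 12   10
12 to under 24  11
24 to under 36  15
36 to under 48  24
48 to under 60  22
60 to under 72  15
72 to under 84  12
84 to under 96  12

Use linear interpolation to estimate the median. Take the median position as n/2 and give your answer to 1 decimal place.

Cumulative frequencies: 10, 21, 36, 60, 82, 97, 109, 121
n = 121; position = n/2 = 60.5.
This falls in the class 48 to under 60: L = 48, F = 60, f = 22, h = 12.
Median ≈ 48 + ((60.5 − 60) / 22) × 12 = 48.2727

48.3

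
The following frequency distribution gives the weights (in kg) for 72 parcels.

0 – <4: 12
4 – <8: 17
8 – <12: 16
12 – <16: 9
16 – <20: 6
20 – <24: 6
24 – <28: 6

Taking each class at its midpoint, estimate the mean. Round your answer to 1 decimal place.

11.2

Midpoints: 2, 6, 10, 14, 18, 22, 26
Σfm = 12×2 + 17×6 + 16×10 + 9×14 + 6×18 + 6×22 + 6×26 = 808
n = Σf = 72
Mean = 808 / 72 = 11.2222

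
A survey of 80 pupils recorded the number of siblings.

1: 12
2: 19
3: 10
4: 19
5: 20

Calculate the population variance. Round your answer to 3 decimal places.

2.035

Values: 1, 2, 3, 4, 5
n = 80, Σfx = 256, mean = 3.2000
Σfx² = 982
Σf(x − x̄)² = Σfx² − (Σfx)²/n = 982 − 256²/80 = 162.8000
Population variance = 162.8000 / 80 = 2.0350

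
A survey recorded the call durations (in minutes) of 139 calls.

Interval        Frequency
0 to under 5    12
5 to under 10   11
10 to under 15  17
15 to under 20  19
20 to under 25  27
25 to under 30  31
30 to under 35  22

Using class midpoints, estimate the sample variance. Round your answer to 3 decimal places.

85.499

Midpoints: 2.5, 7.5, 12.5, 17.5, 22.5, 27.5, 32.5
n = 139, Σfm = 2832.5, mean = 20.3777
Σfm² = 69518.75
Σf(m − x̄)² = Σfm² − (Σfm)²/n = 69518.75 − 2832.5²/139 = 11798.9209
Sample variance = 11798.9209 / 138 = 85.4994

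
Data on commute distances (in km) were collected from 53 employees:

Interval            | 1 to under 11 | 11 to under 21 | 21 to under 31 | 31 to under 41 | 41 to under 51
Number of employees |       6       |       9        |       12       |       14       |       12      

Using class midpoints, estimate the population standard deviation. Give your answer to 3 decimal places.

Midpoints: 6, 16, 26, 36, 46
n = 53, Σfm = 1548, mean = 29.2075
Σfm² = 54168
Σf(m − x̄)² = Σfm² − (Σfm)²/n = 54168 − 1548²/53 = 8954.7170
Population variance = 8954.7170 / 53 = 168.9569
Standard deviation = √168.9569 = 12.9983

12.998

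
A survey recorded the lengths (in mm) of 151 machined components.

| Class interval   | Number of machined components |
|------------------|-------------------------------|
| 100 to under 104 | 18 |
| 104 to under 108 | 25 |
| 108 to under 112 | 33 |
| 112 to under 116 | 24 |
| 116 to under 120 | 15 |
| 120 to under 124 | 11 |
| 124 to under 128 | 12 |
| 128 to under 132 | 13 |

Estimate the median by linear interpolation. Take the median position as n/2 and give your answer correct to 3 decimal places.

Cumulative frequencies: 18, 43, 76, 100, 115, 126, 138, 151
n = 151; position = n/2 = 75.5.
This falls in the class 108 to under 112: L = 108, F = 43, f = 33, h = 4.
Median ≈ 108 + ((75.5 − 43) / 33) × 4 = 111.9394

111.939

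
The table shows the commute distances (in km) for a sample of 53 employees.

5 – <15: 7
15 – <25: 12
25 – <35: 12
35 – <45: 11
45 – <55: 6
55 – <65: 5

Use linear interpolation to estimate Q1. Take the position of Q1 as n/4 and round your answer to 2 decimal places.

20.21

Cumulative frequencies: 7, 19, 31, 42, 48, 53
n = 53; position = n/4 = 13.25.
This falls in the class 15 – <25: L = 15, F = 7, f = 12, h = 10.
Lower quartile ≈ 15 + ((13.25 − 7) / 12) × 10 = 20.2083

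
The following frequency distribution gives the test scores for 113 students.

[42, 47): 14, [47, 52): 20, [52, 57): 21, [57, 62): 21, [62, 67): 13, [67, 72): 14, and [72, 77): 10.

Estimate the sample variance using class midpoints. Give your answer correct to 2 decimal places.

84.14

Midpoints: 44.5, 49.5, 54.5, 59.5, 64.5, 69.5, 74.5
n = 113, Σfm = 6563.5, mean = 58.0841
Σfm² = 390658.25
Σf(m − x̄)² = Σfm² − (Σfm)²/n = 390658.25 − 6563.5²/113 = 9423.4513
Sample variance = 9423.4513 / 112 = 84.1380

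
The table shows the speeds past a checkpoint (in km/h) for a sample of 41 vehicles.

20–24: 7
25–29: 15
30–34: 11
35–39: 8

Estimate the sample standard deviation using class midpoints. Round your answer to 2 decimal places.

Midpoints: 22, 27, 32, 37
n = 41, Σfm = 1207, mean = 29.4390
Σfm² = 36539
Σf(m − x̄)² = Σfm² − (Σfm)²/n = 36539 − 1207²/41 = 1006.0976
Sample variance = 1006.0976 / 40 = 25.1524
Standard deviation = √25.1524 = 5.0152

5.02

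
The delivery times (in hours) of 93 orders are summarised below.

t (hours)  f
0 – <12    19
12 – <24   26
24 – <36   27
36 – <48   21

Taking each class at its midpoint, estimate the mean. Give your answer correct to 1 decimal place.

24.5

Midpoints: 6, 18, 30, 42
Σfm = 19×6 + 26×18 + 27×30 + 21×42 = 2274
n = Σf = 93
Mean = 2274 / 93 = 24.4516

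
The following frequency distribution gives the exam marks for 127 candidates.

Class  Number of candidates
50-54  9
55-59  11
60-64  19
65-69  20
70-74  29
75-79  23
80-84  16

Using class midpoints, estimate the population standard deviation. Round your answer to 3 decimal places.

Midpoints: 52, 57, 62, 67, 72, 77, 82
n = 127, Σfm = 8784, mean = 69.1654
Σfm² = 617178
Σf(m − x̄)² = Σfm² − (Σfm)²/n = 617178 − 8784²/127 = 9629.5276
Population variance = 9629.5276 / 127 = 75.8231
Standard deviation = √75.8231 = 8.7076

8.708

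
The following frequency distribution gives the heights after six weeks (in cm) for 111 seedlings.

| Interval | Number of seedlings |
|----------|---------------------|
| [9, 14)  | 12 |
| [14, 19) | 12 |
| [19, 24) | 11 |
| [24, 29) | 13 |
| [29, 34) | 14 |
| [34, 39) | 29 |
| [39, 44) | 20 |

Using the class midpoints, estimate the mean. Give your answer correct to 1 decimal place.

Midpoints: 11.5, 16.5, 21.5, 26.5, 31.5, 36.5, 41.5
Σfm = 12×11.5 + 12×16.5 + 11×21.5 + 13×26.5 + 14×31.5 + 29×36.5 + 20×41.5 = 3246.5
n = Σf = 111
Mean = 3246.5 / 111 = 29.2477

29.2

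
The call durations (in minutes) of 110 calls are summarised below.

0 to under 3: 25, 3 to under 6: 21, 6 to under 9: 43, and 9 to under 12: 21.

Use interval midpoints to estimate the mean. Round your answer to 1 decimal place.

Midpoints: 1.5, 4.5, 7.5, 10.5
Σfm = 25×1.5 + 21×4.5 + 43×7.5 + 21×10.5 = 675
n = Σf = 110
Mean = 675 / 110 = 6.1364

6.1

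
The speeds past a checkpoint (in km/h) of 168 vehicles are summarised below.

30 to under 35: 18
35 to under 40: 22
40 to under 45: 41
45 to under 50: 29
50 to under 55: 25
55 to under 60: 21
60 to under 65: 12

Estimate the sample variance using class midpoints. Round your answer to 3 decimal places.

Midpoints: 32.5, 37.5, 42.5, 47.5, 52.5, 57.5, 62.5
n = 168, Σfm = 7800, mean = 46.4286
Σfm² = 374650
Σf(m − x̄)² = Σfm² − (Σfm)²/n = 374650 − 7800²/168 = 12507.1429
Sample variance = 12507.1429 / 167 = 74.8931

74.893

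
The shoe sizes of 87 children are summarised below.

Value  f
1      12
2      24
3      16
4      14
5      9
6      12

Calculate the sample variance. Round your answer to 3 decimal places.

Values: 1, 2, 3, 4, 5, 6
n = 87, Σfx = 281, mean = 3.2299
Σfx² = 1133
Σf(x − x̄)² = Σfx² − (Σfx)²/n = 1133 − 281²/87 = 225.4023
Sample variance = 225.4023 / 86 = 2.6210

2.621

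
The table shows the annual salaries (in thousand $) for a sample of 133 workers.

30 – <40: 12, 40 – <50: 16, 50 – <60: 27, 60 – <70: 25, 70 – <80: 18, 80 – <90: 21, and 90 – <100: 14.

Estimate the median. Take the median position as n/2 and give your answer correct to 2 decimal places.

64.60

Cumulative frequencies: 12, 28, 55, 80, 98, 119, 133
n = 133; position = n/2 = 66.5.
This falls in the class 60 – <70: L = 60, F = 55, f = 25, h = 10.
Median ≈ 60 + ((66.5 − 55) / 25) × 10 = 64.6000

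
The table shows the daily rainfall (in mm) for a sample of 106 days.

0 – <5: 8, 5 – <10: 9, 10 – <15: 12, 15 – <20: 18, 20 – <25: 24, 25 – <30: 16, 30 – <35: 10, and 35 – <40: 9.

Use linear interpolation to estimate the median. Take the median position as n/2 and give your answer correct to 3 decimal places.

Cumulative frequencies: 8, 17, 29, 47, 71, 87, 97, 106
n = 106; position = n/2 = 53.
This falls in the class 20 – <25: L = 20, F = 47, f = 24, h = 5.
Median ≈ 20 + ((53 − 47) / 24) × 5 = 21.2500

21.250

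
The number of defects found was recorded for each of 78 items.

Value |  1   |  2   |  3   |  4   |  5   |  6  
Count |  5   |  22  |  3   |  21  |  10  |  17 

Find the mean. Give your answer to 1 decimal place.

Values: 1, 2, 3, 4, 5, 6
Σfx = 5×1 + 22×2 + 3×3 + 21×4 + 10×5 + 17×6 = 294
n = Σf = 78
Mean = 294 / 78 = 3.7692

3.8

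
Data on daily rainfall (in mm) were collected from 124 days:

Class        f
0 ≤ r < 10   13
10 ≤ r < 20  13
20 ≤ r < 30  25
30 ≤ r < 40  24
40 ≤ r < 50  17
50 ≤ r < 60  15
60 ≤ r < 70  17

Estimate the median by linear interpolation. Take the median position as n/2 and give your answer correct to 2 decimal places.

Cumulative frequencies: 13, 26, 51, 75, 92, 107, 124
n = 124; position = n/2 = 62.
This falls in the class 30 ≤ r < 40: L = 30, F = 51, f = 24, h = 10.
Median ≈ 30 + ((62 − 51) / 24) × 10 = 34.5833

34.58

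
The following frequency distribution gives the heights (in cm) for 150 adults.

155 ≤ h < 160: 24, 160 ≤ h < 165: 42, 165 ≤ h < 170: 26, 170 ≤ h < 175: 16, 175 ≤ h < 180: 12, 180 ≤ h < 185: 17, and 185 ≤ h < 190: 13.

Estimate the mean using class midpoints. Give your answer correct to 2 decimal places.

169.27

Midpoints: 157.5, 162.5, 167.5, 172.5, 177.5, 182.5, 187.5
Σfm = 24×157.5 + 42×162.5 + 26×167.5 + 16×172.5 + 12×177.5 + 17×182.5 + 13×187.5 = 25390
n = Σf = 150
Mean = 25390 / 150 = 169.2667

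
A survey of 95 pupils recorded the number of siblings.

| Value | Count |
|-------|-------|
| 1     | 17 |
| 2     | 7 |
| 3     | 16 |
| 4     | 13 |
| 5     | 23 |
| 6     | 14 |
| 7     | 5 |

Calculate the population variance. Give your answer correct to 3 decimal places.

Values: 1, 2, 3, 4, 5, 6, 7
n = 95, Σfx = 365, mean = 3.8421
Σfx² = 1721
Σf(x − x̄)² = Σfx² − (Σfx)²/n = 1721 − 365²/95 = 318.6316
Population variance = 318.6316 / 95 = 3.3540

3.354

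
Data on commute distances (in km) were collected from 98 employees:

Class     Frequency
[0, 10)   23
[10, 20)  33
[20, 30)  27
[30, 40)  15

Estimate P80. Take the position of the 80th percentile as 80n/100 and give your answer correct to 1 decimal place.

Cumulative frequencies: 23, 56, 83, 98
n = 98; position = 80n/100 = 78.4.
This falls in the class [20, 30): L = 20, F = 56, f = 27, h = 10.
80th percentile ≈ 20 + ((78.4 − 56) / 27) × 10 = 28.2963

28.3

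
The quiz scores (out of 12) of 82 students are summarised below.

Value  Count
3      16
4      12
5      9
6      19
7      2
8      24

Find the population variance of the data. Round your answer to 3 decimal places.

3.503

Values: 3, 4, 5, 6, 7, 8
n = 82, Σfx = 461, mean = 5.6220
Σfx² = 2879
Σf(x − x̄)² = Σfx² − (Σfx)²/n = 2879 − 461²/82 = 287.2805
Population variance = 287.2805 / 82 = 3.5034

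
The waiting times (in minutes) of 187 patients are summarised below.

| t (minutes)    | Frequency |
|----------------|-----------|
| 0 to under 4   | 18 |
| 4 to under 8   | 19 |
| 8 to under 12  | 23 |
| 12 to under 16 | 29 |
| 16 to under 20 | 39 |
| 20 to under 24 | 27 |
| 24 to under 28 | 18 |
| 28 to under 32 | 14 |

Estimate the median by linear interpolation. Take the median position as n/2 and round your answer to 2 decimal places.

Cumulative frequencies: 18, 37, 60, 89, 128, 155, 173, 187
n = 187; position = n/2 = 93.5.
This falls in the class 16 to under 20: L = 16, F = 89, f = 39, h = 4.
Median ≈ 16 + ((93.5 − 89) / 39) × 4 = 16.4615

16.46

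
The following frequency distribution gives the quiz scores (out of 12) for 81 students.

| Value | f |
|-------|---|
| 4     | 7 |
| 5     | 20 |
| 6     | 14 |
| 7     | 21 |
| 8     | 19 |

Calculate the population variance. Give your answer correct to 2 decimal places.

Values: 4, 5, 6, 7, 8
n = 81, Σfx = 511, mean = 6.3086
Σfx² = 3361
Σf(x − x̄)² = Σfx² − (Σfx)²/n = 3361 − 511²/81 = 137.2840
Population variance = 137.2840 / 81 = 1.6949

1.69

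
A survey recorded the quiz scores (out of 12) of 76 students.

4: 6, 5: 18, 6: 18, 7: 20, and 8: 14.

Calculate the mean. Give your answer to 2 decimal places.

Values: 4, 5, 6, 7, 8
Σfx = 6×4 + 18×5 + 18×6 + 20×7 + 14×8 = 474
n = Σf = 76
Mean = 474 / 76 = 6.2368

6.24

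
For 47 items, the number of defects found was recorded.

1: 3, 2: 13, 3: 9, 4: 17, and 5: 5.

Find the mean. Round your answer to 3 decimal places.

3.170

Values: 1, 2, 3, 4, 5
Σfx = 3×1 + 13×2 + 9×3 + 17×4 + 5×5 = 149
n = Σf = 47
Mean = 149 / 47 = 3.1702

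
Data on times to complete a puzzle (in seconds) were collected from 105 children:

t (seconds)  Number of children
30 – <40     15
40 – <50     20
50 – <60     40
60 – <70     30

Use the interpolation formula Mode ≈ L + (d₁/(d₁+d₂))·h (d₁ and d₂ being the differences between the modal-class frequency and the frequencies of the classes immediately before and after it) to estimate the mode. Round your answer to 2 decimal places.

56.67

Modal class: 50 – <60 (highest frequency 40).
d₁ = 40 − 20 = 20, d₂ = 40 − 30 = 10
Mode ≈ 50 + (20/(20+10)) × 10 = 50 + 6.6667 = 56.6667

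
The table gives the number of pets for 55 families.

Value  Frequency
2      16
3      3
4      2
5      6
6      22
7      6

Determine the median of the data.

Cumulative frequencies: 16, 19, 21, 27, 49, 55
n = 55, so the median is the value in position (n+1)/2 = 28.
Position 28 falls at value 6.

6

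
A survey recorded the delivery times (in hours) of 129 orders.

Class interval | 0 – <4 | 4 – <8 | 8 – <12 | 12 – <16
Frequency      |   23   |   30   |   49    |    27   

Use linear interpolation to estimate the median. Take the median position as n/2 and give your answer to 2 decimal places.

8.94

Cumulative frequencies: 23, 53, 102, 129
n = 129; position = n/2 = 64.5.
This falls in the class 8 – <12: L = 8, F = 53, f = 49, h = 4.
Median ≈ 8 + ((64.5 − 53) / 49) × 4 = 8.9388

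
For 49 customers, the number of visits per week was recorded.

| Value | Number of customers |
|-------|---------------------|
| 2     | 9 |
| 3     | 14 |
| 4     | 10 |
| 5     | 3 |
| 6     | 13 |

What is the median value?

4

Cumulative frequencies: 9, 23, 33, 36, 49
n = 49, so the median is the value in position (n+1)/2 = 25.
Position 25 falls at value 4.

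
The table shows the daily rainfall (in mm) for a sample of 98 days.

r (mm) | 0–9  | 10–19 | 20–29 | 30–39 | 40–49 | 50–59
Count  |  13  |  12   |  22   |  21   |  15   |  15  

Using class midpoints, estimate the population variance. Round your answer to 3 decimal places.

Midpoints: 4.5, 14.5, 24.5, 34.5, 44.5, 54.5
n = 98, Σfm = 2981, mean = 30.4184
Σfm² = 115244.5
Σf(m − x̄)² = Σfm² − (Σfm)²/n = 115244.5 − 2981²/98 = 24567.3469
Population variance = 24567.3469 / 98 = 250.6872

250.687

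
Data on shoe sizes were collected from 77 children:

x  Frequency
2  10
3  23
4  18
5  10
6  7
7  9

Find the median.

4

Cumulative frequencies: 10, 33, 51, 61, 68, 77
n = 77, so the median is the value in position (n+1)/2 = 39.
Position 39 falls at value 4.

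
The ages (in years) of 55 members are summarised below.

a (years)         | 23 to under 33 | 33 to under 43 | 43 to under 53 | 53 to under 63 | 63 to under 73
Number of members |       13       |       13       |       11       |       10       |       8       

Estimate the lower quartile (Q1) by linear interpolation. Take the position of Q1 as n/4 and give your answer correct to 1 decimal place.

33.6

Cumulative frequencies: 13, 26, 37, 47, 55
n = 55; position = n/4 = 13.75.
This falls in the class 33 to under 43: L = 33, F = 13, f = 13, h = 10.
Lower quartile ≈ 33 + ((13.75 − 13) / 13) × 10 = 33.5769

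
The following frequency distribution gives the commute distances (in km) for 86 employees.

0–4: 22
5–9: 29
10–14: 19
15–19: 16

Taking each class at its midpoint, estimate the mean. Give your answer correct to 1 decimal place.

Midpoints: 2, 7, 12, 17
Σfm = 22×2 + 29×7 + 19×12 + 16×17 = 747
n = Σf = 86
Mean = 747 / 86 = 8.6860

8.7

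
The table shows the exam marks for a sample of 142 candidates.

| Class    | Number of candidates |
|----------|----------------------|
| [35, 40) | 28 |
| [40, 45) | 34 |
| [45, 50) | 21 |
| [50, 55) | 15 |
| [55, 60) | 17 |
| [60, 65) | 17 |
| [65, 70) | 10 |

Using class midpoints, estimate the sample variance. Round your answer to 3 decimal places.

Midpoints: 37.5, 42.5, 47.5, 52.5, 57.5, 62.5, 67.5
n = 142, Σfm = 6995, mean = 49.2606
Σfm² = 357687.5
Σf(m − x̄)² = Σfm² − (Σfm)²/n = 357687.5 − 6995²/142 = 13109.8592
Sample variance = 13109.8592 / 141 = 92.9777

92.978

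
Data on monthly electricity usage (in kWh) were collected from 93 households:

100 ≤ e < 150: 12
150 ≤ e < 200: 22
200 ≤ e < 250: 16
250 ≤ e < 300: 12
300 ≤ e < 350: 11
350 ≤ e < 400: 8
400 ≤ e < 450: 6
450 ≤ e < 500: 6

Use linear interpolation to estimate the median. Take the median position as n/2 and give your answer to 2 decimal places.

239.06

Cumulative frequencies: 12, 34, 50, 62, 73, 81, 87, 93
n = 93; position = n/2 = 46.5.
This falls in the class 200 ≤ e < 250: L = 200, F = 34, f = 16, h = 50.
Median ≈ 200 + ((46.5 − 34) / 16) × 50 = 239.0625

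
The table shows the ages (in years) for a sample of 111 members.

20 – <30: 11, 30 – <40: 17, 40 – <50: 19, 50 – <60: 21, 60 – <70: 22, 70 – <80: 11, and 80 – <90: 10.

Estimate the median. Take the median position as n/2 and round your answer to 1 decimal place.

Cumulative frequencies: 11, 28, 47, 68, 90, 101, 111
n = 111; position = n/2 = 55.5.
This falls in the class 50 – <60: L = 50, F = 47, f = 21, h = 10.
Median ≈ 50 + ((55.5 − 47) / 21) × 10 = 54.0476

54.0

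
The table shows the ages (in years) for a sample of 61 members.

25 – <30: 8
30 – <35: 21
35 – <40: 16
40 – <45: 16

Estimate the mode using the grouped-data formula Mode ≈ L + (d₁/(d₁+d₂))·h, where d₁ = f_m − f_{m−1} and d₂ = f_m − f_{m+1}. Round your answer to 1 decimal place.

33.6

Modal class: 30 – <35 (highest frequency 21).
d₁ = 21 − 8 = 13, d₂ = 21 − 16 = 5
Mode ≈ 30 + (13/(13+5)) × 5 = 30 + 3.6111 = 33.6111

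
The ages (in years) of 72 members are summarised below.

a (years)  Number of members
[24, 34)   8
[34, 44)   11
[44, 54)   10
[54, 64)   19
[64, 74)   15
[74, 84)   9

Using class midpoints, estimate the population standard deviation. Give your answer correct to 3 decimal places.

15.350

Midpoints: 29, 39, 49, 59, 69, 79
n = 72, Σfm = 4018, mean = 55.8056
Σfm² = 241192
Σf(m − x̄)² = Σfm² − (Σfm)²/n = 241192 − 4018²/72 = 16965.2778
Population variance = 16965.2778 / 72 = 235.6289
Standard deviation = √235.6289 = 15.3502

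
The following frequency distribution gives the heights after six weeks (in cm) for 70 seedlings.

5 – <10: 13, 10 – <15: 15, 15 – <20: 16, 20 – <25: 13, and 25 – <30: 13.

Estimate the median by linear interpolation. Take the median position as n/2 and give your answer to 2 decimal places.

Cumulative frequencies: 13, 28, 44, 57, 70
n = 70; position = n/2 = 35.
This falls in the class 15 – <20: L = 15, F = 28, f = 16, h = 5.
Median ≈ 15 + ((35 − 28) / 16) × 5 = 17.1875

17.19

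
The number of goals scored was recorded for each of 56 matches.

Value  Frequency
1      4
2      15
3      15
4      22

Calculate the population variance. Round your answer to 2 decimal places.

0.95

Values: 1, 2, 3, 4
n = 56, Σfx = 167, mean = 2.9821
Σfx² = 551
Σf(x − x̄)² = Σfx² − (Σfx)²/n = 551 − 167²/56 = 52.9821
Population variance = 52.9821 / 56 = 0.9461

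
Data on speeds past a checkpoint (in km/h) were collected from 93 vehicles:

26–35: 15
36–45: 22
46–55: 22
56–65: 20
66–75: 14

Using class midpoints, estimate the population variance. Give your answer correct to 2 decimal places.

Midpoints: 30.5, 40.5, 50.5, 60.5, 70.5
n = 93, Σfm = 4656.5, mean = 50.0699
Σfm² = 248933.25
Σf(m − x̄)² = Σfm² − (Σfm)²/n = 248933.25 − 4656.5²/93 = 15782.7957
Population variance = 15782.7957 / 93 = 169.7075

169.71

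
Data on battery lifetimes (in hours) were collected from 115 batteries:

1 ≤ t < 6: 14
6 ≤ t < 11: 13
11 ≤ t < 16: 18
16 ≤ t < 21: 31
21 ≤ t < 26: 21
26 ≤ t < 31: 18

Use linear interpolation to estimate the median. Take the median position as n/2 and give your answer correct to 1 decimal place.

18.0

Cumulative frequencies: 14, 27, 45, 76, 97, 115
n = 115; position = n/2 = 57.5.
This falls in the class 16 ≤ t < 21: L = 16, F = 45, f = 31, h = 5.
Median ≈ 16 + ((57.5 − 45) / 31) × 5 = 18.0161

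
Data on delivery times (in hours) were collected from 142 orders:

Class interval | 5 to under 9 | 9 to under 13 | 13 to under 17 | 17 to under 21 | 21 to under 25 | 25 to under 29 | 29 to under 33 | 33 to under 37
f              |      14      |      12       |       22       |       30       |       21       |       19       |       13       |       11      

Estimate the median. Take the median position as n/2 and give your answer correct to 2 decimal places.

20.07

Cumulative frequencies: 14, 26, 48, 78, 99, 118, 131, 142
n = 142; position = n/2 = 71.
This falls in the class 17 to under 21: L = 17, F = 48, f = 30, h = 4.
Median ≈ 17 + ((71 − 48) / 30) × 4 = 20.0667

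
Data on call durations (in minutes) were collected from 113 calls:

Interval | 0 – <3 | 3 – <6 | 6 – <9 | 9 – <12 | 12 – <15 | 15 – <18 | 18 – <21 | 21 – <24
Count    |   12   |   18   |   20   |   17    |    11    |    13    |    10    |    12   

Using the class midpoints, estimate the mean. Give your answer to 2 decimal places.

11.11

Midpoints: 1.5, 4.5, 7.5, 10.5, 13.5, 16.5, 19.5, 22.5
Σfm = 12×1.5 + 18×4.5 + 20×7.5 + 17×10.5 + 11×13.5 + 13×16.5 + 10×19.5 + 12×22.5 = 1255.5
n = Σf = 113
Mean = 1255.5 / 113 = 11.1106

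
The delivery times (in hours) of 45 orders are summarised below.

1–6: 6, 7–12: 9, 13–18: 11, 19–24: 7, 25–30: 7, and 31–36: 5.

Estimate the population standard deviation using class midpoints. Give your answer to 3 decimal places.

9.295

Midpoints: 3.5, 9.5, 15.5, 21.5, 27.5, 33.5
n = 45, Σfm = 787.5, mean = 17.5000
Σfm² = 17669.25
Σf(m − x̄)² = Σfm² − (Σfm)²/n = 17669.25 − 787.5²/45 = 3888.0000
Population variance = 3888.0000 / 45 = 86.4000
Standard deviation = √86.4000 = 9.2952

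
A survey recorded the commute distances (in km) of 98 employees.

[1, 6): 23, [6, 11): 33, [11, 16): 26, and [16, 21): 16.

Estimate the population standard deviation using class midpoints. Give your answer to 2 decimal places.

5.06

Midpoints: 3.5, 8.5, 13.5, 18.5
n = 98, Σfm = 1008, mean = 10.2857
Σfm² = 12880.5
Σf(m − x̄)² = Σfm² − (Σfm)²/n = 12880.5 − 1008²/98 = 2512.5000
Population variance = 2512.5000 / 98 = 25.6378
Standard deviation = √25.6378 = 5.0634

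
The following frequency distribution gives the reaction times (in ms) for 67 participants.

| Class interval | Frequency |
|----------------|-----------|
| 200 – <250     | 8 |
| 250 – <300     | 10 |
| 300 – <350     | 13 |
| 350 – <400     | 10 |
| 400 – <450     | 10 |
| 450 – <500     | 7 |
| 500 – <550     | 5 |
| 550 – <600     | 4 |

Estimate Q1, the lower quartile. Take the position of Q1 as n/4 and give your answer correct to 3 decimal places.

Cumulative frequencies: 8, 18, 31, 41, 51, 58, 63, 67
n = 67; position = n/4 = 16.75.
This falls in the class 250 – <300: L = 250, F = 8, f = 10, h = 50.
Lower quartile ≈ 250 + ((16.75 − 8) / 10) × 50 = 293.7500

293.750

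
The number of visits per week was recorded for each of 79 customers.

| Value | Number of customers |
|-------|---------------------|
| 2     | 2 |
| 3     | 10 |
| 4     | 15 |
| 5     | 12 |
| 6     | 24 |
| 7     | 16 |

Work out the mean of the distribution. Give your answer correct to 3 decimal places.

Values: 2, 3, 4, 5, 6, 7
Σfx = 2×2 + 10×3 + 15×4 + 12×5 + 24×6 + 16×7 = 410
n = Σf = 79
Mean = 410 / 79 = 5.1899

5.190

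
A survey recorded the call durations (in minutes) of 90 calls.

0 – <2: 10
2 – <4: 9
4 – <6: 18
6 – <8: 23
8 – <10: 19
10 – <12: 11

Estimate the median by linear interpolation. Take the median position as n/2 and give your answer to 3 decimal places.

6.696

Cumulative frequencies: 10, 19, 37, 60, 79, 90
n = 90; position = n/2 = 45.
This falls in the class 6 – <8: L = 6, F = 37, f = 23, h = 2.
Median ≈ 6 + ((45 − 37) / 23) × 2 = 6.6957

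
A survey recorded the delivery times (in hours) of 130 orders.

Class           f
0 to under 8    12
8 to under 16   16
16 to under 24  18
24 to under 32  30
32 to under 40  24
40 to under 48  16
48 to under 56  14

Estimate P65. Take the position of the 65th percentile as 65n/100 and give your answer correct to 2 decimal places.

34.83

Cumulative frequencies: 12, 28, 46, 76, 100, 116, 130
n = 130; position = 65n/100 = 84.5.
This falls in the class 32 to under 40: L = 32, F = 76, f = 24, h = 8.
65th percentile ≈ 32 + ((84.5 − 76) / 24) × 8 = 34.8333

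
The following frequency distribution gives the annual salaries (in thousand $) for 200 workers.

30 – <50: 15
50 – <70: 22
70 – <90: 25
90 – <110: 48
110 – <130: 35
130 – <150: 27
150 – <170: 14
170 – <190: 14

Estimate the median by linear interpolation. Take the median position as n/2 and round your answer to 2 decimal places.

Cumulative frequencies: 15, 37, 62, 110, 145, 172, 186, 200
n = 200; position = n/2 = 100.
This falls in the class 90 – <110: L = 90, F = 62, f = 48, h = 20.
Median ≈ 90 + ((100 − 62) / 48) × 20 = 105.8333

105.83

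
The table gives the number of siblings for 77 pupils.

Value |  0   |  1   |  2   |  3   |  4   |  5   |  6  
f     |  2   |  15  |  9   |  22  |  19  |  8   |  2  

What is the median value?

Cumulative frequencies: 2, 17, 26, 48, 67, 75, 77
n = 77, so the median is the value in position (n+1)/2 = 39.
Position 39 falls at value 3.

3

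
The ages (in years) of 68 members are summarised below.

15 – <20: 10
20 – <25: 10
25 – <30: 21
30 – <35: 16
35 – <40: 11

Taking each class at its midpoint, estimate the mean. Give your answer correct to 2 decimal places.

28.09

Midpoints: 17.5, 22.5, 27.5, 32.5, 37.5
Σfm = 10×17.5 + 10×22.5 + 21×27.5 + 16×32.5 + 11×37.5 = 1910
n = Σf = 68
Mean = 1910 / 68 = 28.0882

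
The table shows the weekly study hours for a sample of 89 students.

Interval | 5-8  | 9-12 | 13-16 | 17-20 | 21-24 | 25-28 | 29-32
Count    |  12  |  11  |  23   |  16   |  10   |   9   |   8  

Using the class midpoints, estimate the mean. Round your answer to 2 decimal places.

17.20

Midpoints: 6.5, 10.5, 14.5, 18.5, 22.5, 26.5, 30.5
Σfm = 12×6.5 + 11×10.5 + 23×14.5 + 16×18.5 + 10×22.5 + 9×26.5 + 8×30.5 = 1530.5
n = Σf = 89
Mean = 1530.5 / 89 = 17.1966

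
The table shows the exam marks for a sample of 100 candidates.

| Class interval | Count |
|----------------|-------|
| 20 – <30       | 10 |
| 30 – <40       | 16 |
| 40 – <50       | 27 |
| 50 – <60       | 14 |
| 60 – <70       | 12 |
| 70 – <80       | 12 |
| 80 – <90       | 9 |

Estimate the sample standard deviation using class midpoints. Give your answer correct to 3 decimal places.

17.844

Midpoints: 25, 35, 45, 55, 65, 75, 85
n = 100, Σfm = 5240, mean = 52.4000
Σfm² = 306100
Σf(m − x̄)² = Σfm² − (Σfm)²/n = 306100 − 5240²/100 = 31524.0000
Sample variance = 31524.0000 / 99 = 318.4242
Standard deviation = √318.4242 = 17.8444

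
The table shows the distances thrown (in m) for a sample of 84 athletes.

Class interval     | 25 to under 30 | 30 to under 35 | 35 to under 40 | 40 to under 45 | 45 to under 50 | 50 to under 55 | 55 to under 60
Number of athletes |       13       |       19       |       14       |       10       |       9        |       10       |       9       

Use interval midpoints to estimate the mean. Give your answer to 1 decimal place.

40.4

Midpoints: 27.5, 32.5, 37.5, 42.5, 47.5, 52.5, 57.5
Σfm = 13×27.5 + 19×32.5 + 14×37.5 + 10×42.5 + 9×47.5 + 10×52.5 + 9×57.5 = 3395
n = Σf = 84
Mean = 3395 / 84 = 40.4167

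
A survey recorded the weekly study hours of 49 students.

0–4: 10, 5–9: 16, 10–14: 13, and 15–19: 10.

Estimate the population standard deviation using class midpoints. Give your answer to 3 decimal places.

Midpoints: 2, 7, 12, 17
n = 49, Σfm = 458, mean = 9.3469
Σfm² = 5586
Σf(m − x̄)² = Σfm² − (Σfm)²/n = 5586 − 458²/49 = 1305.1020
Population variance = 1305.1020 / 49 = 26.6347
Standard deviation = √26.6347 = 5.1609

5.161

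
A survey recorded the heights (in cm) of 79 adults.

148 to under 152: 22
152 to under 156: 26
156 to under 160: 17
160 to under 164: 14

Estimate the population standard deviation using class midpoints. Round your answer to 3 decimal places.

Midpoints: 150, 154, 158, 162
n = 79, Σfm = 12258, mean = 155.1646
Σfm² = 1903420
Σf(m − x̄)² = Σfm² − (Σfm)²/n = 1903420 − 12258²/79 = 1412.8608
Population variance = 1412.8608 / 79 = 17.8843
Standard deviation = √17.8843 = 4.2290

4.229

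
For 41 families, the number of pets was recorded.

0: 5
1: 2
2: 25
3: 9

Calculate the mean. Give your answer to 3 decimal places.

Values: 0, 1, 2, 3
Σfx = 5×0 + 2×1 + 25×2 + 9×3 = 79
n = Σf = 41
Mean = 79 / 41 = 1.9268

1.927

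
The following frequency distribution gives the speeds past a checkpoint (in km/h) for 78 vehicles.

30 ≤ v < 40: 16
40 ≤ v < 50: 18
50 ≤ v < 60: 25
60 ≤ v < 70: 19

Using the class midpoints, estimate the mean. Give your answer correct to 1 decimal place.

Midpoints: 35, 45, 55, 65
Σfm = 16×35 + 18×45 + 25×55 + 19×65 = 3980
n = Σf = 78
Mean = 3980 / 78 = 51.0256

51.0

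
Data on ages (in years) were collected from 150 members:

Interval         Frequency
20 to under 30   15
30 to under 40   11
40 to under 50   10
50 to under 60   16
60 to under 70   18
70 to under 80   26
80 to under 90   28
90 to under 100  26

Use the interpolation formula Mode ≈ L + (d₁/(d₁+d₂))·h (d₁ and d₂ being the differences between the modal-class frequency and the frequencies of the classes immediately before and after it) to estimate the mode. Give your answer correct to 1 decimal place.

Modal class: 80 to under 90 (highest frequency 28).
d₁ = 28 − 26 = 2, d₂ = 28 − 26 = 2
Mode ≈ 80 + (2/(2+2)) × 10 = 80 + 5.0000 = 85.0000

85.0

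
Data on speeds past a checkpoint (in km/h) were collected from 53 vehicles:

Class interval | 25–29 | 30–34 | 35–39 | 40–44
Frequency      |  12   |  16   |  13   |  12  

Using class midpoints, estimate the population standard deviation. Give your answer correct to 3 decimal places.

5.373

Midpoints: 27, 32, 37, 42
n = 53, Σfm = 1821, mean = 34.3585
Σfm² = 64097
Σf(m − x̄)² = Σfm² − (Σfm)²/n = 64097 − 1821²/53 = 1530.1887
Population variance = 1530.1887 / 53 = 28.8715
Standard deviation = √28.8715 = 5.3732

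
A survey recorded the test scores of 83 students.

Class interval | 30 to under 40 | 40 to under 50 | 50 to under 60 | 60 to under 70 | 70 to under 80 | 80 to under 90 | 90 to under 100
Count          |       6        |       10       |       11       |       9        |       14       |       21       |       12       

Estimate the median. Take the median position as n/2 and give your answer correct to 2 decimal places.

Cumulative frequencies: 6, 16, 27, 36, 50, 71, 83
n = 83; position = n/2 = 41.5.
This falls in the class 70 to under 80: L = 70, F = 36, f = 14, h = 10.
Median ≈ 70 + ((41.5 − 36) / 14) × 10 = 73.9286

73.93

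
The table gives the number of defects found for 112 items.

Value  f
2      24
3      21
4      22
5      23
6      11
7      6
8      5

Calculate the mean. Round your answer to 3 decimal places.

Values: 2, 3, 4, 5, 6, 7, 8
Σfx = 24×2 + 21×3 + 22×4 + 23×5 + 11×6 + 6×7 + 5×8 = 462
n = Σf = 112
Mean = 462 / 112 = 4.1250

4.125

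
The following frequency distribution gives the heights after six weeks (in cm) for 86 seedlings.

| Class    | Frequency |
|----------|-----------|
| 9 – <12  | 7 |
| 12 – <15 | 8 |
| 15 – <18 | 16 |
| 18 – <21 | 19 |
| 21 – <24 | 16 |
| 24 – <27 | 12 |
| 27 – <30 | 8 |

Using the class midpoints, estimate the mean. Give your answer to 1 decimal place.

19.9

Midpoints: 10.5, 13.5, 16.5, 19.5, 22.5, 25.5, 28.5
Σfm = 7×10.5 + 8×13.5 + 16×16.5 + 19×19.5 + 16×22.5 + 12×25.5 + 8×28.5 = 1710
n = Σf = 86
Mean = 1710 / 86 = 19.8837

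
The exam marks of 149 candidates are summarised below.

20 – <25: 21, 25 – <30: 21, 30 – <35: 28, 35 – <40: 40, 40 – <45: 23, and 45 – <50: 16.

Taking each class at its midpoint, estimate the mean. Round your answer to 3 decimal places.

34.883

Midpoints: 22.5, 27.5, 32.5, 37.5, 42.5, 47.5
Σfm = 21×22.5 + 21×27.5 + 28×32.5 + 40×37.5 + 23×42.5 + 16×47.5 = 5197.5
n = Σf = 149
Mean = 5197.5 / 149 = 34.8826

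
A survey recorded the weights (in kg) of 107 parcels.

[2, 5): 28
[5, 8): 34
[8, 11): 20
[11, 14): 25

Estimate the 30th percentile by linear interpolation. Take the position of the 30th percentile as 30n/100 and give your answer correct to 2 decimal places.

Cumulative frequencies: 28, 62, 82, 107
n = 107; position = 30n/100 = 32.1.
This falls in the class [5, 8): L = 5, F = 28, f = 34, h = 3.
30th percentile ≈ 5 + ((32.1 − 28) / 34) × 3 = 5.3618

5.36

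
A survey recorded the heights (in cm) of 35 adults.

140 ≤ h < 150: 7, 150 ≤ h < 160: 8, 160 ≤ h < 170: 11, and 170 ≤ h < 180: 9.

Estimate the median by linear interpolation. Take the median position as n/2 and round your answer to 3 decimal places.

Cumulative frequencies: 7, 15, 26, 35
n = 35; position = n/2 = 17.5.
This falls in the class 160 ≤ h < 170: L = 160, F = 15, f = 11, h = 10.
Median ≈ 160 + ((17.5 − 15) / 11) × 10 = 162.2727

162.273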